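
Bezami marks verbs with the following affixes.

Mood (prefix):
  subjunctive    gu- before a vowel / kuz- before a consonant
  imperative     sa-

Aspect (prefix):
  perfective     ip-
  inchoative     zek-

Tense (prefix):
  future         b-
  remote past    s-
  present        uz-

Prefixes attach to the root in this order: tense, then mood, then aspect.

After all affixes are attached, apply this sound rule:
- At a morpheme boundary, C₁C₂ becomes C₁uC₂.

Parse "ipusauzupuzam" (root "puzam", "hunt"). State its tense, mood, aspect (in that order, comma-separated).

present, imperative, perfective

Segment: ip-sa-uz-puzam.
tense: uz- → present.
mood: sa- → imperative.
aspect: ip- → perfective.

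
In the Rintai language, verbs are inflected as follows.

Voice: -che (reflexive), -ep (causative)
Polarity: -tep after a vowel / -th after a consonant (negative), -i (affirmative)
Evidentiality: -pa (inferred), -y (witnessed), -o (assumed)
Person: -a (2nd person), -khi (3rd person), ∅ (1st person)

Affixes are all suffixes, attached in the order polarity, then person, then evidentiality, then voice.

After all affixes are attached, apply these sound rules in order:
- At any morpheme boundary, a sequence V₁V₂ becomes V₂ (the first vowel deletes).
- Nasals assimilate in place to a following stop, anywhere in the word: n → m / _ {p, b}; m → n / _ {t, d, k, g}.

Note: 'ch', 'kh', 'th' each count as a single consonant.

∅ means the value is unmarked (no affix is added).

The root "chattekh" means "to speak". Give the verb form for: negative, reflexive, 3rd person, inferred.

Attach polarity negative -th (after consonant 'kh') → chattekhth.
Attach person 3rd person -khi → chattekhthkhi.
Attach evidentiality inferred -pa → chattekhthkhipa.
Attach voice reflexive -che → chattekhthkhipache.
Vowel deletion: no change.
Nasal assimilation: no change.

chattekhthkhipache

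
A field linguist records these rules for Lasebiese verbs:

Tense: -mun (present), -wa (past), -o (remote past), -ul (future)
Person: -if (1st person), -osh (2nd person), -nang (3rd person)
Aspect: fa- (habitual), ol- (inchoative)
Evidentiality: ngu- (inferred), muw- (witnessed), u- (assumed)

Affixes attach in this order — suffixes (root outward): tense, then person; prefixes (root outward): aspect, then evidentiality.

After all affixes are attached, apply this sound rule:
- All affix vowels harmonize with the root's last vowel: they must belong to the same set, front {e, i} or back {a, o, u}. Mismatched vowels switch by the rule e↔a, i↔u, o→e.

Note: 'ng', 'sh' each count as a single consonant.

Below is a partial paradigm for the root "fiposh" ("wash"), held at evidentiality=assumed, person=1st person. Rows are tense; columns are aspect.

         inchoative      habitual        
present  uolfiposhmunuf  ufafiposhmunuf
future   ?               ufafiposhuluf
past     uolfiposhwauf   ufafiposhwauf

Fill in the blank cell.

uolfiposhuluf

Attach tense future -ul → fiposhul.
Attach aspect inchoative ol- → olfiposhul.
Attach evidentiality assumed u- → uolfiposhul.
Attach person 1st person -if → uolfiposhulif.
Apply vowel harmony: uolfiposhulif → uolfiposhuluf.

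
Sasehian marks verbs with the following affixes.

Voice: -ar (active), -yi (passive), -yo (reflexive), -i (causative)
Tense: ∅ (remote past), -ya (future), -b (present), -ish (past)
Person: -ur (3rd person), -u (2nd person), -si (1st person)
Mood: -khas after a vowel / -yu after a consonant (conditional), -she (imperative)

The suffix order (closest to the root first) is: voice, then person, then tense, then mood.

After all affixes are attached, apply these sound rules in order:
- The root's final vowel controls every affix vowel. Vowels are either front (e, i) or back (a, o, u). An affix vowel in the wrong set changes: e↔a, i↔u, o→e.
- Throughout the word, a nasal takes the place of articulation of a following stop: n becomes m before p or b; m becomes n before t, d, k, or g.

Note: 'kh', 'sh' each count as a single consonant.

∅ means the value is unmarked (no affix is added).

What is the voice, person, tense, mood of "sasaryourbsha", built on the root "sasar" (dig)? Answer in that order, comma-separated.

Segment: sasar-yo-ur-b-she.
voice: -yo → reflexive.
person: -ur → 3rd person.
tense: -b → present.
mood: -she → imperative.

reflexive, 3rd person, present, imperative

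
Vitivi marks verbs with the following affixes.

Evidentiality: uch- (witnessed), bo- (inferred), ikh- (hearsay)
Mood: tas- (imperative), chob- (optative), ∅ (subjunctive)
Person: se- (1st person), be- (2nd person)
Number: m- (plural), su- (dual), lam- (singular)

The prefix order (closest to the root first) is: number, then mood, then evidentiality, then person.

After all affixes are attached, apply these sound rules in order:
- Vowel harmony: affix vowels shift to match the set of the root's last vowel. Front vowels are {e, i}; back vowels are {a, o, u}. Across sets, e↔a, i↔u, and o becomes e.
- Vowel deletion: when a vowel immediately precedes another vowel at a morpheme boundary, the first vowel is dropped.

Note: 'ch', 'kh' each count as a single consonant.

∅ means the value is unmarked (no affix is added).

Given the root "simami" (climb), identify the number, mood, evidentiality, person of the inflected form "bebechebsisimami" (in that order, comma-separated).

dual, optative, inferred, 2nd person

Segment: be-bo-chob-su-simami.
number: su- → dual.
mood: chob- → optative.
evidentiality: bo- → inferred.
person: be- → 2nd person.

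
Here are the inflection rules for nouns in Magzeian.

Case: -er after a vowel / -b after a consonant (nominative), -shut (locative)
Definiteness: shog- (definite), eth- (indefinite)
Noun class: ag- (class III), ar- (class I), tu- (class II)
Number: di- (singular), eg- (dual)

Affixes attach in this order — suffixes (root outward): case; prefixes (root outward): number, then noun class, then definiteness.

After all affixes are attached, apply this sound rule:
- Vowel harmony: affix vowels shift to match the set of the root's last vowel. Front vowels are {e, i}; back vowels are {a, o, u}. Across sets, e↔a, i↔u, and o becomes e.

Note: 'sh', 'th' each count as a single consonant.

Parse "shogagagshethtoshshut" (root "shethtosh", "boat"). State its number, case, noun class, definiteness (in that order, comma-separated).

Segment: shog-ag-eg-shethtosh-shut.
number: eg- → dual.
case: -shut → locative.
noun class: ag- → class III.
definiteness: shog- → definite.

dual, locative, class III, definite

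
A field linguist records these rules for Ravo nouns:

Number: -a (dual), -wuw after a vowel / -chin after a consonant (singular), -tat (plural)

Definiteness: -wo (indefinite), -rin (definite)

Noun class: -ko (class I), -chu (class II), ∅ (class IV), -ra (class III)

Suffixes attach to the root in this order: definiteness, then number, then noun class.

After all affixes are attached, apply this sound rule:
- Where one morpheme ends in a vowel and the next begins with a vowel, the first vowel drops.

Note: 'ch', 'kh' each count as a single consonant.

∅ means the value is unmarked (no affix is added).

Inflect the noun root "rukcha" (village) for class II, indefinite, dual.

Attach definiteness indefinite -wo → rukchawo.
Attach number dual -a → rukchawoa.
Attach noun class class II -chu → rukchawoachu.
Apply vowel deletion: rukchawoachu → rukchawachu.

rukchawachu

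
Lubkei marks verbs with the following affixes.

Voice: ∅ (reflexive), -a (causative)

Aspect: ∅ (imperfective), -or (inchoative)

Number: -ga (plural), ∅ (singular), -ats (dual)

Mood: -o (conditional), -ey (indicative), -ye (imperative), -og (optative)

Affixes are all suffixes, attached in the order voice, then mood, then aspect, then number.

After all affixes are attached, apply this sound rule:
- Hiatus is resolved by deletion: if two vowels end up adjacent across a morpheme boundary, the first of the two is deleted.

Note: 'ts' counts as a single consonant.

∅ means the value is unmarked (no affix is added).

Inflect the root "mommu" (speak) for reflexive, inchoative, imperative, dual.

voice = reflexive: zero marking, form stays mommu.
Attach mood imperative -ye → mommuye.
Attach aspect inchoative -or → mommuyeor.
Attach number dual -ats → mommuyeorats.
Apply vowel deletion: mommuyeorats → mommuyorats.

mommuyorats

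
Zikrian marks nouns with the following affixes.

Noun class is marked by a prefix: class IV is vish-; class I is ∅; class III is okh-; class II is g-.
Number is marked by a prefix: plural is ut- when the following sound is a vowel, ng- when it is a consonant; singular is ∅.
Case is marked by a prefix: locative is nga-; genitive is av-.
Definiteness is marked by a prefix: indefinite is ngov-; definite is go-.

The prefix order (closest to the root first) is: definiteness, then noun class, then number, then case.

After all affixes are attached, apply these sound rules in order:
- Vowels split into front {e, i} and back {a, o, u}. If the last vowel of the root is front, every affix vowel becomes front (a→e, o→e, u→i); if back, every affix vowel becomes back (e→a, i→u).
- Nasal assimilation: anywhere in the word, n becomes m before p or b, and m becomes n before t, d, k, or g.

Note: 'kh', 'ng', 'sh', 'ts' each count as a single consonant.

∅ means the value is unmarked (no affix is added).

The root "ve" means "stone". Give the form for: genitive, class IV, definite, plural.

Attach definiteness definite go- → gove.
Attach noun class class IV vish- → vishgove.
Attach number plural ng- (before consonant 'v') → ngvishgove.
Attach case genitive av- → avngvishgove.
Apply vowel harmony: avngvishgove → evngvishgeve.
Nasal assimilation: no change.

evngvishgeve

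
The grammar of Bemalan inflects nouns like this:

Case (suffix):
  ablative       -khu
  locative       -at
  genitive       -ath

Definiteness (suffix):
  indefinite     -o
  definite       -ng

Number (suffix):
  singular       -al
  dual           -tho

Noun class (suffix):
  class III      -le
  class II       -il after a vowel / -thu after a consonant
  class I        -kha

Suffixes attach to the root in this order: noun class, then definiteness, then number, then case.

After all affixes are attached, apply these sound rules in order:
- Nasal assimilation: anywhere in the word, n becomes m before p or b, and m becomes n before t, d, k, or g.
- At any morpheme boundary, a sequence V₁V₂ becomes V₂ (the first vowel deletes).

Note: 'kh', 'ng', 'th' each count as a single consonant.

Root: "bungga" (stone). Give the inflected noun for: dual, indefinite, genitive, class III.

bunggalothath

Attach noun class class III -le → bunggale.
Attach definiteness indefinite -o → bunggaleo.
Attach number dual -tho → bunggaleotho.
Attach case genitive -ath → bunggaleothoath.
Nasal assimilation: no change.
Apply vowel deletion: bunggaleothoath → bunggalothath.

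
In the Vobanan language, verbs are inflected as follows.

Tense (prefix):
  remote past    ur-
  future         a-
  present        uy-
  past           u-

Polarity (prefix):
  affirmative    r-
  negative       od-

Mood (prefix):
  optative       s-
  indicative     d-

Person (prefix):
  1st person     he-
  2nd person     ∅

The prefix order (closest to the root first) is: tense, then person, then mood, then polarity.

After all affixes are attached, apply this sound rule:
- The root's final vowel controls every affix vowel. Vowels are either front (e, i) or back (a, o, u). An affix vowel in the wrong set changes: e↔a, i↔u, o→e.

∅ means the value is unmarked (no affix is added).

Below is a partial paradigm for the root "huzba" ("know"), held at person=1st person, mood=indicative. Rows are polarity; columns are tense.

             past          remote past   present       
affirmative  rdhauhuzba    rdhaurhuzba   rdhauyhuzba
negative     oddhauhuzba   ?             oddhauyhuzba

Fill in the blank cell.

oddhaurhuzba

Attach tense remote past ur- → urhuzba.
Attach person 1st person he- → heurhuzba.
Attach mood indicative d- → dheurhuzba.
Attach polarity negative od- → oddheurhuzba.
Apply vowel harmony: oddheurhuzba → oddhaurhuzba.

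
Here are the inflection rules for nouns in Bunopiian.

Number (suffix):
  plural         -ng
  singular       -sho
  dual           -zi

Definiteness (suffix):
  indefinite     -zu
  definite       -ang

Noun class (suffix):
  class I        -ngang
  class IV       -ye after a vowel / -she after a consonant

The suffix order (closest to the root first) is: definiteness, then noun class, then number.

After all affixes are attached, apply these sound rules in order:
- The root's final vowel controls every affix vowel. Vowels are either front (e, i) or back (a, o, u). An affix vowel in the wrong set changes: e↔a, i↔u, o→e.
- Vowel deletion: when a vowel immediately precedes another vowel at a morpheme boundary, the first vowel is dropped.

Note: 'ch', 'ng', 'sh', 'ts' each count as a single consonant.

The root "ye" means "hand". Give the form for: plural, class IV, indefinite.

yeziyeng

Attach definiteness indefinite -zu → yezu.
Attach noun class class IV -ye (after vowel 'u') → yezuye.
Attach number plural -ng → yezuyeng.
Apply vowel harmony: yezuyeng → yeziyeng.
Vowel deletion: no change.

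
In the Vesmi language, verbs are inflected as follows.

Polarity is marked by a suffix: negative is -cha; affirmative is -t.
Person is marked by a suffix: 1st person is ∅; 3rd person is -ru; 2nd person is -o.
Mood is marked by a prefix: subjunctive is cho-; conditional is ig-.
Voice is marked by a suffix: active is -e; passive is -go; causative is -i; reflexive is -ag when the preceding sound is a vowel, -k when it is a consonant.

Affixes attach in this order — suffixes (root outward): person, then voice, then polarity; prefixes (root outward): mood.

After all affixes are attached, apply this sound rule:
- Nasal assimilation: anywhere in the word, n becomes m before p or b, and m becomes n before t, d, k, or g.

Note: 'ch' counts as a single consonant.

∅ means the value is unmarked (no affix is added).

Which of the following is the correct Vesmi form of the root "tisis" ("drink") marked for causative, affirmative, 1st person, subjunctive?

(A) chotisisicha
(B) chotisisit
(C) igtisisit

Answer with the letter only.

person = 1st person: zero marking, form stays tisis.
Attach voice causative -i → tisisi.
Attach mood subjunctive cho- → chotisisi.
Attach polarity affirmative -t → chotisisit.
Nasal assimilation: no change.
So the correct form is chotisisit, option (B).
(C) igtisisit is wrong: it uses conditional instead of subjunctive for mood.
(A) chotisisicha is wrong: it uses negative instead of affirmative for polarity.

B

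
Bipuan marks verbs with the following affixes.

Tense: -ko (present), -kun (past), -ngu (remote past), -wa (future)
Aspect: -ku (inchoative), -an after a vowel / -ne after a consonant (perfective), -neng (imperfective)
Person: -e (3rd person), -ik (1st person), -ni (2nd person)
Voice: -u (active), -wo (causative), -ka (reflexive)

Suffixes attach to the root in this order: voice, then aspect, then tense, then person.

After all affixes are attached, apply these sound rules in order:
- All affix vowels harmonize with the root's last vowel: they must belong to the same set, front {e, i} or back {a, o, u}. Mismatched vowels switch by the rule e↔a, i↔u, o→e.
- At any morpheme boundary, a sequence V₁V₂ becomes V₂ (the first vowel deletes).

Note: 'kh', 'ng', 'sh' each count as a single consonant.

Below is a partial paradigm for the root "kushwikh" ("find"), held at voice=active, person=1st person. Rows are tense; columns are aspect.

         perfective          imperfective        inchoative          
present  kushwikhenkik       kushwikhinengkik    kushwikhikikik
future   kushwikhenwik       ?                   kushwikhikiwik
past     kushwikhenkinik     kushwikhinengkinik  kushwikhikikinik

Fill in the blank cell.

kushwikhinengwik

Attach voice active -u → kushwikhu.
Attach aspect imperfective -neng → kushwikhuneng.
Attach tense future -wa → kushwikhunengwa.
Attach person 1st person -ik → kushwikhunengwaik.
Apply vowel harmony: kushwikhunengwaik → kushwikhinengweik.
Apply vowel deletion: kushwikhinengweik → kushwikhinengwik.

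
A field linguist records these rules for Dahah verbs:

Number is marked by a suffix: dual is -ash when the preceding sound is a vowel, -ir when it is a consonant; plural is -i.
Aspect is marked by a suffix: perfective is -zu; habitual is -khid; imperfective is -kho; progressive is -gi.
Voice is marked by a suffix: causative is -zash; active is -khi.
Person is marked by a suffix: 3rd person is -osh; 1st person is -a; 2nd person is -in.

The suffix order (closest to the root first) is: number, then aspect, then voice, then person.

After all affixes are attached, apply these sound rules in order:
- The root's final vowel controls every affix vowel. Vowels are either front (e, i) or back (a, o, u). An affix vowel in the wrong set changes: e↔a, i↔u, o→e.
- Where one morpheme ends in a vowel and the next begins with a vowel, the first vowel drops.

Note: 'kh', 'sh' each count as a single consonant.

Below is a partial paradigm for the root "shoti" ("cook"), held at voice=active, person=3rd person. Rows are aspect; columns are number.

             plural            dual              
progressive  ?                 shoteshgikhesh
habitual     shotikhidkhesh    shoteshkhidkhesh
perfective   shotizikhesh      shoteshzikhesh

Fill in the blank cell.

Attach number plural -i → shotii.
Attach aspect progressive -gi → shotiigi.
Attach voice active -khi → shotiigikhi.
Attach person 3rd person -osh → shotiigikhiosh.
Apply vowel harmony: shotiigikhiosh → shotiigikhiesh.
Apply vowel deletion: shotiigikhiesh → shotigikhesh.

shotigikhesh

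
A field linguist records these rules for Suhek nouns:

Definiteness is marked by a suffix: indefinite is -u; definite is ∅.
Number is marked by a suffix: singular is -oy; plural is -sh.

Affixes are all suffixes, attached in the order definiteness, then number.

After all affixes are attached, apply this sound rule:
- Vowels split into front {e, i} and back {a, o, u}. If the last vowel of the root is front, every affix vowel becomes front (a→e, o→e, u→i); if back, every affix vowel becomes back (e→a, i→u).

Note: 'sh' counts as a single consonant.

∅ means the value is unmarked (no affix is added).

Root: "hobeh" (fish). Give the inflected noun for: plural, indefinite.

Attach definiteness indefinite -u → hobehu.
Attach number plural -sh → hobehush.
Apply vowel harmony: hobehush → hobehish.

hobehish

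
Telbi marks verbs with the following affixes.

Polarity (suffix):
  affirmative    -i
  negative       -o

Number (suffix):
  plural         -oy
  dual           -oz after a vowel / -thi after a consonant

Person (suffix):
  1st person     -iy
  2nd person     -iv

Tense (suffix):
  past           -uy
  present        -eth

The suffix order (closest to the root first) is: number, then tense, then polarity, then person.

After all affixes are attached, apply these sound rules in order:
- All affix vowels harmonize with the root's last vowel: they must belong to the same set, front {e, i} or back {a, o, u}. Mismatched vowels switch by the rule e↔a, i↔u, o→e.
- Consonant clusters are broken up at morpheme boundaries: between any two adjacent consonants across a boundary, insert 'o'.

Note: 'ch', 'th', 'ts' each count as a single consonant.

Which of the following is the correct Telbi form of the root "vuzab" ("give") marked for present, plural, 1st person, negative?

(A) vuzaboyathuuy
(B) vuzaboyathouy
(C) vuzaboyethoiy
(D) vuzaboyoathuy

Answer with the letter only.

Attach number plural -oy → vuzaboy.
Attach tense present -eth → vuzaboyeth.
Attach polarity negative -o → vuzaboyetho.
Attach person 1st person -iy → vuzaboyethoiy.
Apply vowel harmony: vuzaboyethoiy → vuzaboyathouy.
Epenthesis: no change.
So the correct form is vuzaboyathouy, option (B).
(A) vuzaboyathuuy is wrong: it uses affirmative instead of negative for polarity.
(C) vuzaboyethoiy is wrong: it fails to apply the sound rule(s).
(D) vuzaboyoathuy is wrong: it has the affixes in the wrong order.

B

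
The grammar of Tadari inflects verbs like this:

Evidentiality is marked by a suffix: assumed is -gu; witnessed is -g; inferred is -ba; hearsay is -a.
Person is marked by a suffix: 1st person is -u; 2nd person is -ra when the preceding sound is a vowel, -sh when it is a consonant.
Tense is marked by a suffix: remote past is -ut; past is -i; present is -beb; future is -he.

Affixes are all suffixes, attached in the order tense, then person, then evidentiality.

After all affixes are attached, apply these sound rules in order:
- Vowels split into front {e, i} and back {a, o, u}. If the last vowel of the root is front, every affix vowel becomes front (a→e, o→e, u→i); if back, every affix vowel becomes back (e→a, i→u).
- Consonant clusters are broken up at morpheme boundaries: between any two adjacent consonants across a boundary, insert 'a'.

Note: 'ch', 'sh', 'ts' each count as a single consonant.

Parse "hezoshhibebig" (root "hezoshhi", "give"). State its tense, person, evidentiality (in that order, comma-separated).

Segment: hezoshhi-beb-u-g.
tense: -beb → present.
person: -u → 1st person.
evidentiality: -g → witnessed.

present, 1st person, witnessed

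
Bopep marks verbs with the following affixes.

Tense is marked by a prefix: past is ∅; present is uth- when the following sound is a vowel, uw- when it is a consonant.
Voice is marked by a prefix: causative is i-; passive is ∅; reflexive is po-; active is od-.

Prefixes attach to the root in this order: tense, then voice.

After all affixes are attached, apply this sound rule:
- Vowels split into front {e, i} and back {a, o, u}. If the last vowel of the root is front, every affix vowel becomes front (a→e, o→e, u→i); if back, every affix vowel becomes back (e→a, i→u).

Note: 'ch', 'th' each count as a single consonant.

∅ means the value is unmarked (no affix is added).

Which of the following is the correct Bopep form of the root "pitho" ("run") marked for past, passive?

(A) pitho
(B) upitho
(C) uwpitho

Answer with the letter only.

A

tense = past: zero marking, form stays pitho.
voice = passive: zero marking, form stays pitho.
Vowel harmony: no change.
So the correct form is pitho, option (A).
(B) upitho is wrong: it uses causative instead of passive for voice.
(C) uwpitho is wrong: it uses present instead of past for tense.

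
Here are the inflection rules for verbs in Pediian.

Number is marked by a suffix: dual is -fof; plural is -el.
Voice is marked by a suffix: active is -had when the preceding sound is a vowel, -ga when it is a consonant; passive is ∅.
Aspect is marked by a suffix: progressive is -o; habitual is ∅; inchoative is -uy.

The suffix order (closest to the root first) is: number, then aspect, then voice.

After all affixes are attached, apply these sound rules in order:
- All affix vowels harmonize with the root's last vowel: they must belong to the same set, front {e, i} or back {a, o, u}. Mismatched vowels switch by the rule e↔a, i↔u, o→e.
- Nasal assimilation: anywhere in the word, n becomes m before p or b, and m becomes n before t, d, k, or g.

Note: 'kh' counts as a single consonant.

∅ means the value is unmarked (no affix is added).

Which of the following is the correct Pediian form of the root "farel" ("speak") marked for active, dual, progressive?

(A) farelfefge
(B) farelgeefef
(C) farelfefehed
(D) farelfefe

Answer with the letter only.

Attach number dual -fof → farelfof.
Attach aspect progressive -o → farelfofo.
Attach voice active -had (after vowel 'o') → farelfofohad.
Apply vowel harmony: farelfofohad → farelfefehed.
Nasal assimilation: no change.
So the correct form is farelfefehed, option (C).
(A) farelfefge is wrong: it uses habitual instead of progressive for aspect.
(D) farelfefe is wrong: it uses passive instead of active for voice.
(B) farelgeefef is wrong: it has the affixes in the wrong order.

C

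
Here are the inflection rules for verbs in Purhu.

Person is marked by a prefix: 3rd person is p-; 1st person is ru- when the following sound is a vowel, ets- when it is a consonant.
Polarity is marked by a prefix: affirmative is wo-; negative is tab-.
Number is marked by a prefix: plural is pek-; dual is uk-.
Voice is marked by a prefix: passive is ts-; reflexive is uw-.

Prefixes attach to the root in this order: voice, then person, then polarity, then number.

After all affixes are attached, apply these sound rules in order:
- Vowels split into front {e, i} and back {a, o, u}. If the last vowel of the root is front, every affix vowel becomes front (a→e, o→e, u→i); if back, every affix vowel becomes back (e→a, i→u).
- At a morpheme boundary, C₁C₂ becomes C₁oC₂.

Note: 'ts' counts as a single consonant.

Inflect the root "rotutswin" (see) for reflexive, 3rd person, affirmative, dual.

Attach voice reflexive uw- → uwrotutswin.
Attach person 3rd person p- → puwrotutswin.
Attach polarity affirmative wo- → wopuwrotutswin.
Attach number dual uk- → ukwopuwrotutswin.
Apply vowel harmony: ukwopuwrotutswin → ikwepiwrotutswin.
Apply epenthesis: ikwepiwrotutswin → ikowepiworotutswin.

ikowepiworotutswin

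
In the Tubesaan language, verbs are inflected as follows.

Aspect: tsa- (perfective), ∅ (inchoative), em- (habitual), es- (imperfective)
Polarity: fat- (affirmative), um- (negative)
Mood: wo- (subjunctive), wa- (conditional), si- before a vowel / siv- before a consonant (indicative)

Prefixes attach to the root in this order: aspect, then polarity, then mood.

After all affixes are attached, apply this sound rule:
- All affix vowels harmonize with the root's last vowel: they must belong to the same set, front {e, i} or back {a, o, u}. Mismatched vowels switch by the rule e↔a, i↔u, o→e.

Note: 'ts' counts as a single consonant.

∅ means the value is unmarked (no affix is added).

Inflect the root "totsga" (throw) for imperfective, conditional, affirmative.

wafatastotsga

Attach aspect imperfective es- → estotsga.
Attach polarity affirmative fat- → fatestotsga.
Attach mood conditional wa- → wafatestotsga.
Apply vowel harmony: wafatestotsga → wafatastotsga.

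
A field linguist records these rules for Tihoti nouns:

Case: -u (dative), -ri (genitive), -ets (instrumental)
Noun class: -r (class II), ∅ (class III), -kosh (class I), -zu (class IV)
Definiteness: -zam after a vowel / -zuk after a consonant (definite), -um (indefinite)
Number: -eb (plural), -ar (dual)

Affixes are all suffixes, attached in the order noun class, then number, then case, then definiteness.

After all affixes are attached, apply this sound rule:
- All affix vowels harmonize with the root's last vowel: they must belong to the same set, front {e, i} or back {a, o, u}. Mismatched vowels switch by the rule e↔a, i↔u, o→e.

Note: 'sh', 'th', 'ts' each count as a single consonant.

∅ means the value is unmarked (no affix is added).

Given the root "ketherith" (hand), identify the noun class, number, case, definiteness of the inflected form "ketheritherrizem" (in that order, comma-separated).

Segment: ketherith-ar-ri-zam.
noun class: ∅ → class III.
number: -ar → dual.
case: -ri → genitive.
definiteness: -zam/zuk → definite.

class III, dual, genitive, definite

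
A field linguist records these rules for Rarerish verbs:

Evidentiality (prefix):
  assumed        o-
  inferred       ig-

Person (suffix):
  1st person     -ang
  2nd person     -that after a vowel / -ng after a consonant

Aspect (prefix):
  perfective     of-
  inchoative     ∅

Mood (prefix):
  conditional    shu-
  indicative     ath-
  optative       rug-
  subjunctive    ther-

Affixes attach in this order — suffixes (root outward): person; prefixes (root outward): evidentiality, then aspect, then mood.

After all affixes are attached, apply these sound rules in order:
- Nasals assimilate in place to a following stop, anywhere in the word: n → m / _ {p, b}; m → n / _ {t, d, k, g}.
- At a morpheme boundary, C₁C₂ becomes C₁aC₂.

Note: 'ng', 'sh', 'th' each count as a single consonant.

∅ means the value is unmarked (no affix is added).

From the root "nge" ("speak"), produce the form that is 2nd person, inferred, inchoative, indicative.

athigangethat

Attach evidentiality inferred ig- → ignge.
Attach person 2nd person -that (after vowel 'e') → igngethat.
aspect = inchoative: zero marking, form stays igngethat.
Attach mood indicative ath- → athigngethat.
Nasal assimilation: no change.
Apply epenthesis: athigngethat → athigangethat.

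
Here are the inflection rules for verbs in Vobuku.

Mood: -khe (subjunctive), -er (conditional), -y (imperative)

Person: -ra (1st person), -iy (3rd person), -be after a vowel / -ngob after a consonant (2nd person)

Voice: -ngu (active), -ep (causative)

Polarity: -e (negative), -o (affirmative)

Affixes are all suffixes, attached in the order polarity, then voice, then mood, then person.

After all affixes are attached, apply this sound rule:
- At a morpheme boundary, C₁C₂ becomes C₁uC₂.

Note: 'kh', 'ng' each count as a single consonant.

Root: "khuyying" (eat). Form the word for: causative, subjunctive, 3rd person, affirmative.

khuyyingoepukheiy

Attach polarity affirmative -o → khuyyingo.
Attach voice causative -ep → khuyyingoep.
Attach mood subjunctive -khe → khuyyingoepkhe.
Attach person 3rd person -iy → khuyyingoepkheiy.
Apply epenthesis: khuyyingoepkheiy → khuyyingoepukheiy.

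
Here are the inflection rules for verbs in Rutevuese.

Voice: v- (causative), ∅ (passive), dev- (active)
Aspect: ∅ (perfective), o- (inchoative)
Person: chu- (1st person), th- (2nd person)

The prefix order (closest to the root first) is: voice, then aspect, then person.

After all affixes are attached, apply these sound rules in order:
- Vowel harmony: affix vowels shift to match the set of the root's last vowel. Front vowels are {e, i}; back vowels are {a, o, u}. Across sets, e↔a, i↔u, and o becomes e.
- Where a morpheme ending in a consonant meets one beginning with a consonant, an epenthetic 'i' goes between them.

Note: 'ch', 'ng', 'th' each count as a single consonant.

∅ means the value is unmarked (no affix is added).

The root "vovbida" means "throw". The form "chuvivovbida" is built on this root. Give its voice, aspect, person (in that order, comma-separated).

Segment: chu-v-vovbida.
voice: v- → causative.
aspect: ∅ → perfective.
person: chu- → 1st person.

causative, perfective, 1st person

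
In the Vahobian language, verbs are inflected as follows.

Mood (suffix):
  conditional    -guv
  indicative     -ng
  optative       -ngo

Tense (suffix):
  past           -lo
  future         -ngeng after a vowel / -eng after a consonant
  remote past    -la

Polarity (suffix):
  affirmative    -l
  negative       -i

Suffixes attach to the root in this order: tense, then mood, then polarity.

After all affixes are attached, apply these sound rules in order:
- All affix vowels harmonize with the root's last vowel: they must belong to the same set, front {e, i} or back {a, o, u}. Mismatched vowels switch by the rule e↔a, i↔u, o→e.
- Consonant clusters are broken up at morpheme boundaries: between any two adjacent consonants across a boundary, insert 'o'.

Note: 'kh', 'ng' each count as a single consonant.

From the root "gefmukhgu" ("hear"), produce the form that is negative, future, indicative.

gefmukhgungangongu

Attach tense future -ngeng (after vowel 'u') → gefmukhgungeng.
Attach mood indicative -ng → gefmukhgungengng.
Attach polarity negative -i → gefmukhgungengngi.
Apply vowel harmony: gefmukhgungengngi → gefmukhgungangngu.
Apply epenthesis: gefmukhgungangngu → gefmukhgungangongu.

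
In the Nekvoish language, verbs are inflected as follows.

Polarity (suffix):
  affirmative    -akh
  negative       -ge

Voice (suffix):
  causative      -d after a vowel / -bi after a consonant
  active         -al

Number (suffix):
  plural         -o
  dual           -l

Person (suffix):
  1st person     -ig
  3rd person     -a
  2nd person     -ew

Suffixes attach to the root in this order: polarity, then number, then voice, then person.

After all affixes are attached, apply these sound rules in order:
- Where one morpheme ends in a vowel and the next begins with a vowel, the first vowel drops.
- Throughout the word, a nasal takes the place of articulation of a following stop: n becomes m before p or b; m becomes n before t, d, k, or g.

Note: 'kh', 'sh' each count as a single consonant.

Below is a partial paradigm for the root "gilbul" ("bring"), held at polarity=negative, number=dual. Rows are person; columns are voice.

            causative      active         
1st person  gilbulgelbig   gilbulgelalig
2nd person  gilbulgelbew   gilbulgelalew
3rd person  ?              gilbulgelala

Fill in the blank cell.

Attach polarity negative -ge → gilbulge.
Attach number dual -l → gilbulgel.
Attach voice causative -bi (after consonant 'l') → gilbulgelbi.
Attach person 3rd person -a → gilbulgelbia.
Apply vowel deletion: gilbulgelbia → gilbulgelba.
Nasal assimilation: no change.

gilbulgelba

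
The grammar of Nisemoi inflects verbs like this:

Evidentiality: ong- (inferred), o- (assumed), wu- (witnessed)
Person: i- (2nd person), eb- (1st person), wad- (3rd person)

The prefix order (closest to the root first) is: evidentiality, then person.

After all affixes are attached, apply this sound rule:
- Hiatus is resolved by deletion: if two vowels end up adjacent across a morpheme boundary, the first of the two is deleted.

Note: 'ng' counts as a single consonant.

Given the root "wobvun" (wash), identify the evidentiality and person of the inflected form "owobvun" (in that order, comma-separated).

Segment: i-o-wobvun.
evidentiality: o- → assumed.
person: i- → 2nd person.

assumed, 2nd person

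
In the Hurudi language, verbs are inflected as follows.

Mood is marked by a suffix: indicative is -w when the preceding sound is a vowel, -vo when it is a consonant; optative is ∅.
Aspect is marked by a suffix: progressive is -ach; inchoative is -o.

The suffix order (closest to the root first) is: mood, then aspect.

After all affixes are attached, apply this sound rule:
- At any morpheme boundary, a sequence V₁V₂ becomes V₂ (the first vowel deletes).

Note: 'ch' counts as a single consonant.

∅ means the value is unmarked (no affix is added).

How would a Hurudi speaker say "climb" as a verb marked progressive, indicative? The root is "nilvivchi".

Attach mood indicative -w (after vowel 'i') → nilvivchiw.
Attach aspect progressive -ach → nilvivchiwach.
Vowel deletion: no change.

nilvivchiwach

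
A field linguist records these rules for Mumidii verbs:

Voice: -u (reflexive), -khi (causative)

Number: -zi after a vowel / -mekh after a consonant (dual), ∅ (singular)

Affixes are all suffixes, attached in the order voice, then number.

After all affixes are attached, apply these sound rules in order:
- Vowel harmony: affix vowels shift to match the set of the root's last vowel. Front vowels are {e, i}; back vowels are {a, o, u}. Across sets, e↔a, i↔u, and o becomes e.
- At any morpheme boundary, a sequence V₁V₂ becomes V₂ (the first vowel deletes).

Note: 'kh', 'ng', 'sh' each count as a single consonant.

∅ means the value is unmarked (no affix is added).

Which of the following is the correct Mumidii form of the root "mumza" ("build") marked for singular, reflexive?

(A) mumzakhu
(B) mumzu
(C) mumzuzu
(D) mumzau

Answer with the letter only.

B

Attach voice reflexive -u → mumzau.
number = singular: zero marking, form stays mumzau.
Vowel harmony: no change.
Apply vowel deletion: mumzau → mumzu.
So the correct form is mumzu, option (B).
(A) mumzakhu is wrong: it uses causative instead of reflexive for voice.
(D) mumzau is wrong: it fails to apply the sound rule(s).
(C) mumzuzu is wrong: it uses dual instead of singular for number.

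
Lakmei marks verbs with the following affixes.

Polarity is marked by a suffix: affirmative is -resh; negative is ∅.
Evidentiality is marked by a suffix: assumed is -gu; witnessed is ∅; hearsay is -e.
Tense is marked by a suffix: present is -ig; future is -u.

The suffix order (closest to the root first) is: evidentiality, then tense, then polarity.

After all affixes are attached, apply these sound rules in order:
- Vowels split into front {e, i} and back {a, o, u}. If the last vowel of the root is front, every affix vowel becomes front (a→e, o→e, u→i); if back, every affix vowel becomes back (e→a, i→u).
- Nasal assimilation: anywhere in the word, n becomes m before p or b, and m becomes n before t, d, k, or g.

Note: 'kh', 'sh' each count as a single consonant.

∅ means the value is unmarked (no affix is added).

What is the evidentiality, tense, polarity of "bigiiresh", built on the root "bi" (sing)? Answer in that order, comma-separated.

assumed, future, affirmative

Segment: bi-gu-u-resh.
evidentiality: -gu → assumed.
tense: -u → future.
polarity: -resh → affirmative.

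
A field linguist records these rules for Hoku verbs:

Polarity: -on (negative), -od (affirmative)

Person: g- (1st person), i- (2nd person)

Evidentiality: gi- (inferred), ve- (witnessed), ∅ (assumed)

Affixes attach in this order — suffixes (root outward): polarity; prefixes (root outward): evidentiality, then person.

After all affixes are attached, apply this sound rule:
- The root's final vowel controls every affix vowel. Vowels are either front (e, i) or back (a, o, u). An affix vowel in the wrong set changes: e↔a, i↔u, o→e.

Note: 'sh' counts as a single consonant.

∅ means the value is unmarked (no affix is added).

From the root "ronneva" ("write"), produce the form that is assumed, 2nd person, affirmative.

evidentiality = assumed: zero marking, form stays ronneva.
Attach person 2nd person i- → ironneva.
Attach polarity affirmative -od → ironnevaod.
Apply vowel harmony: ironnevaod → uronnevaod.

uronnevaod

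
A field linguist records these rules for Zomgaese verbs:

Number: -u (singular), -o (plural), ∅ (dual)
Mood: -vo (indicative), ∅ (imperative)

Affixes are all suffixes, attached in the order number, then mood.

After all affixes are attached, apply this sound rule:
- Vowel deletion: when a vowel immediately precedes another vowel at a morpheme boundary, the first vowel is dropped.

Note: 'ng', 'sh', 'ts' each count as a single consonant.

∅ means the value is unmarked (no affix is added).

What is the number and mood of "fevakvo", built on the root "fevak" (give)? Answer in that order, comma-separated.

dual, indicative

Segment: fevak-vo.
number: ∅ → dual.
mood: -vo → indicative.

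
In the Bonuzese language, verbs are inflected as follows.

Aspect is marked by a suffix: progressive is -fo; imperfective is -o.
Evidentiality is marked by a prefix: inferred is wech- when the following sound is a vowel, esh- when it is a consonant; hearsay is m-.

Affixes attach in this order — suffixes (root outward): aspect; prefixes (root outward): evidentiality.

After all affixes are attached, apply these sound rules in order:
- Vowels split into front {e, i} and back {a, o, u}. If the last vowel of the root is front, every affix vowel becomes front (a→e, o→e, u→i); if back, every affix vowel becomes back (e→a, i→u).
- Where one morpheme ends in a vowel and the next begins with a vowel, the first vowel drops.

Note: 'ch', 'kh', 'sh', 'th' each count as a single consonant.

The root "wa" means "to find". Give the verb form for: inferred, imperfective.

ashwo

Attach aspect imperfective -o → wao.
Attach evidentiality inferred esh- (before consonant 'w') → eshwao.
Apply vowel harmony: eshwao → ashwao.
Apply vowel deletion: ashwao → ashwo.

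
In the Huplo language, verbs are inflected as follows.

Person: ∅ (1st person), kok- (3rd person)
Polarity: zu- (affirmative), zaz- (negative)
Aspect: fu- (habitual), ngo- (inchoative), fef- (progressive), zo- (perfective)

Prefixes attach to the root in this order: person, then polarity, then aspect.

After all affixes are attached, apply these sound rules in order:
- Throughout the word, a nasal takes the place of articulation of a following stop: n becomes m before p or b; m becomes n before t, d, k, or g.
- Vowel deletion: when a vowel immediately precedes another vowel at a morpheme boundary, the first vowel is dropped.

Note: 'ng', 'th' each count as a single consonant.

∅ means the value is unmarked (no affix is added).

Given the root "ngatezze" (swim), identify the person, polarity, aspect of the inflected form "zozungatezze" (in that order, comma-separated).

Segment: zo-zu-ngatezze.
person: ∅ → 1st person.
polarity: zu- → affirmative.
aspect: zo- → perfective.

1st person, affirmative, perfective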